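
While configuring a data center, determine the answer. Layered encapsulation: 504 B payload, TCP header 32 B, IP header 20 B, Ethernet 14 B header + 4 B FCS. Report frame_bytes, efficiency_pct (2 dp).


TCP segment = 504 + 32 = 536 B
IP packet = 536 + 20 = 556 B
Ethernet frame = 556 + 14 + 4 = 574 B
Efficiency = app / frame = 504 / 574 = 0.878049 = 87.8049% -> 87.80% (2 dp)

574, 87.80


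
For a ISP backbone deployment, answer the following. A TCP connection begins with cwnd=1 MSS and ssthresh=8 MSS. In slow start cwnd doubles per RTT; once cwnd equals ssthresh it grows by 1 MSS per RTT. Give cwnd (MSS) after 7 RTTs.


RTT 0: cwnd = 1 MSS (initial)
RTT 1: cwnd = 2 MSS (slow start, doubled)
RTT 2: cwnd = 4 MSS (slow start, doubled)
RTT 3: cwnd = 8 MSS (slow start, doubled)
RTT 4: cwnd = 9 MSS (congestion avoidance, +1)
RTT 5: cwnd = 10 MSS (congestion avoidance, +1)
RTT 6: cwnd = 11 MSS (congestion avoidance, +1)
RTT 7: cwnd = 12 MSS (congestion avoidance, +1)

12


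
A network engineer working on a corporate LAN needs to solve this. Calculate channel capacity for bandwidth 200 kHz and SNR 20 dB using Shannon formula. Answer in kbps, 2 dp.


Given: B = 200 kHz, SNR = 20 dB
SNR linear = 10^(20/10) = 100
1 + SNR = 101
log2(101) = 6.6582114828
C = 200 * 1000 * 6.6582114828 = 1331642.2966 bps
C = 1331.642297 kbps -> 1331.64 kbps (2 dp)

1331.64


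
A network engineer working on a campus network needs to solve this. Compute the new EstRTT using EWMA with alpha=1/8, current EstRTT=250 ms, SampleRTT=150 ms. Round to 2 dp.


Given: EstRTT = 250 ms, SampleRTT = 150 ms, alpha = 1/8
New EstRTT = (1 - alpha) * EstRTT + alpha * SampleRTT
(7/8) * 250 = 218.75
(1/8) * 150 = 18.75
New EstRTT = 218.75 + 18.75 = 237.5 ms -> 237.50 ms (2 dp)

237.50


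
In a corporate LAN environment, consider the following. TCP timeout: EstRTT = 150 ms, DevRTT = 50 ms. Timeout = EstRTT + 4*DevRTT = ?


Given: EstRTT = 150 ms, DevRTT = 50 ms
Timeout = EstRTT + 4 * DevRTT
4 * DevRTT = 4 * 50 = 200
Timeout = 150 + 200 = 350 ms

350


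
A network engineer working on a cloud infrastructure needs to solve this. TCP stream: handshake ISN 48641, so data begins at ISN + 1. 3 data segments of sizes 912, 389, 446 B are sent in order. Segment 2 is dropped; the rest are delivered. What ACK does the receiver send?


SYN uses sequence number 48641; first data byte = ISN + 1 = 48642.
Segment 1: SEQ = 48642, len = 912 B, covers [48642, 49553]
Segment 2: SEQ = 49554, len = 389 B, covers [49554, 49942] [LOST]
Segment 3: SEQ = 49943, len = 446 B, covers [49943, 50388]
In-order data received: bytes [48642, 49553] (segments 1..1).
Segment 2 missing -> gap begins at byte 49554; later segments buffered out of order.
Cumulative ACK = next expected in-order byte = 48642 + 912 = 49554

49554


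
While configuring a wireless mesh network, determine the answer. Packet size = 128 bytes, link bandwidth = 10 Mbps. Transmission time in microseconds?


Given: packet = 128 bytes, bandwidth = 10 Mbps
Packet in bits = 128 * 8 = 1024 bits
Bandwidth = 10 * 10^6 = 10000000 bps
Time = 1024 / 10000000 seconds
Time in us = 1024 * 10^6 / 10000000 = 102.4

102.4


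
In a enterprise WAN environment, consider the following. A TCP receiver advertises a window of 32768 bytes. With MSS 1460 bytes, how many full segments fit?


Given: RWND = 32768 bytes, MSS = 1460 bytes
Full segments = floor(RWND / MSS)
Full segments = floor(32768 / 1460)
Full segments = floor(22.4438) = 22

22


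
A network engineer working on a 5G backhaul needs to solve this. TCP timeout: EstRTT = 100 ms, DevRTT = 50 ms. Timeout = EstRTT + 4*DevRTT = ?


Given: EstRTT = 100 ms, DevRTT = 50 ms
Timeout = EstRTT + 4 * DevRTT
4 * DevRTT = 4 * 50 = 200
Timeout = 100 + 200 = 300 ms

300


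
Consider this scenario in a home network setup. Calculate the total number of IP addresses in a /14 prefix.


Given: CIDR prefix /14
Host bits = 32 - 14 = 18
Total addresses = 2^18 = 262144

262144


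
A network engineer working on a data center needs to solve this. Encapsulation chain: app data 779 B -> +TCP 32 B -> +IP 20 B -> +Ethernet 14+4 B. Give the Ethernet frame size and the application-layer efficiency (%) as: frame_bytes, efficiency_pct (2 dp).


TCP segment = 779 + 32 = 811 B
IP packet = 811 + 20 = 831 B
Ethernet frame = 831 + 14 + 4 = 849 B
Efficiency = app / frame = 779 / 849 = 0.917550 = 91.7550% -> 91.76% (2 dp)

849, 91.76


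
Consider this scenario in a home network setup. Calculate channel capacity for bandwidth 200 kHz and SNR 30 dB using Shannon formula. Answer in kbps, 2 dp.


Given: B = 200 kHz, SNR = 30 dB
SNR linear = 10^(30/10) = 1000
1 + SNR = 1001
log2(1001) = 9.9672262588
C = 200 * 1000 * 9.9672262588 = 1993445.2518 bps
C = 1993.445252 kbps -> 1993.45 kbps (2 dp)

1993.45


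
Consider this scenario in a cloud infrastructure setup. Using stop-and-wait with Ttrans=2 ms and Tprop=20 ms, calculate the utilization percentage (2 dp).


Given: Ttrans = 2 ms, Tprop = 20 ms
RTT = 2 * Tprop = 2 * 20 = 40 ms
U = Ttrans / (Ttrans + RTT)
U = 2 / (2 + 40)
U = 2 / 42 = 0.047619
U% = 4.76%

4.76


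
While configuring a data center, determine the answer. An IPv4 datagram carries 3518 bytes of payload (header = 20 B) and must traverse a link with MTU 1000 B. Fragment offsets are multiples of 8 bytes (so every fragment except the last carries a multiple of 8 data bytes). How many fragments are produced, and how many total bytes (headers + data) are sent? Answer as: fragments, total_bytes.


Max data per non-final fragment = floor((MTU - header)/8)*8 = floor((1000 - 20)/8)*8 = floor(980/8)*8 = 976 B
Final fragment needs no 8-byte alignment: it can carry up to MTU - header = 980 B
Non-final fragments needed = ceil((payload - 980) / 976) = ceil(2538/976) = ceil(2.6004) = 3
Number of fragments = 3 + 1 = 4
Fragment sizes (data): 3 * 976 B + 590 B (last, 590 <= 980 OK)
Total bytes sent = payload + n_frags * header = 3518 + 4*20 = 3518 + 80 = 3598 B

4, 3598


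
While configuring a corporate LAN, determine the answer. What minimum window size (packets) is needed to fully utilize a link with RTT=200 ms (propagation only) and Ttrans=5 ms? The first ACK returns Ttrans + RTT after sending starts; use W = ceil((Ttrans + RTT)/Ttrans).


Given: Ttrans = 5 ms, RTT = 200 ms (= 2 * Tprop, Tprop = 100 ms)
Time until first ACK returns = Ttrans + RTT = 5 + 200 = 205 ms
Need W * Ttrans >= Ttrans + RTT  ->  W >= (Ttrans + RTT) / Ttrans
(Ttrans + RTT) / Ttrans = 205 / 5 = 41
W_min = ceil(41) = 41

41


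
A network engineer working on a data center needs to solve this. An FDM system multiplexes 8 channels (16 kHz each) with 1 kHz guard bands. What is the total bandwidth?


Given: 8 channels, 16 kHz each, guard = 1 kHz
Channel bandwidth = 8 * 16 = 128 kHz
Guard bands = 7 gaps * 1 kHz = 7 kHz
Total = 128 + 7 = 135 kHz

135


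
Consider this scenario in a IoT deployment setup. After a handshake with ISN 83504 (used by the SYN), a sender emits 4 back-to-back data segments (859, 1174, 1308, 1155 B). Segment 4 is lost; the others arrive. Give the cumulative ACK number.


SYN uses sequence number 83504; first data byte = ISN + 1 = 83505.
Segment 1: SEQ = 83505, len = 859 B, covers [83505, 84363]
Segment 2: SEQ = 84364, len = 1174 B, covers [84364, 85537]
Segment 3: SEQ = 85538, len = 1308 B, covers [85538, 86845]
Segment 4: SEQ = 86846, len = 1155 B, covers [86846, 88000] [LOST]
In-order data received: bytes [83505, 86845] (segments 1..3).
Segment 4 missing -> gap begins at byte 86846.
Cumulative ACK = next expected in-order byte = 83505 + 859 + 1174 + 1308 = 86846

86846


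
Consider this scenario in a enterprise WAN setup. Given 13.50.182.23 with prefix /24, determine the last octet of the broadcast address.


Given: IP = 13.50.182.23, prefix = /24
Host bits = 32 - 24 = 8
Network last octet = 23 AND mask = 0
Host part size = 2^8 - 1 = 255
Broadcast last octet = 0 OR 255 = 255

255


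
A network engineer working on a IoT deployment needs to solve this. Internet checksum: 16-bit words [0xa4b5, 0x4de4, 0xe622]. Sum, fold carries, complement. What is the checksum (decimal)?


Given words: [0xa4b5, 0x4de4, 0xe622]
Step 1: Sum all words
Raw sum = 42165 + 19940 + 58914 = 121019
Step 2: Fold carry: (55483 + 1) = 55484
One's complement = ~55484 & 0xFFFF = 10051

10051


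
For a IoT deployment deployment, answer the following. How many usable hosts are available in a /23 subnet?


Given: subnet mask /23
Host bits = 32 - 23 = 9
Total addresses = 2^9 = 512
Usable hosts = 512 - 2 (network + broadcast) = 510

510


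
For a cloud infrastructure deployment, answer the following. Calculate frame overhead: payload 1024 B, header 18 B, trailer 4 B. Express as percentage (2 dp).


Given: payload = 1024 B, header = 18 B, trailer = 4 B
Overhead bytes = header + trailer = 18 + 4 = 22
Total frame = payload + overhead = 1024 + 22 = 1046
Overhead % = 22 / 1046 * 100 = 2.1033% -> 2.10% (2 dp)

2.10


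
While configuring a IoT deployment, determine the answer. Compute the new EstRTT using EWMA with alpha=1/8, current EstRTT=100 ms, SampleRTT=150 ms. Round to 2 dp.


Given: EstRTT = 100 ms, SampleRTT = 150 ms, alpha = 1/8
New EstRTT = (1 - alpha) * EstRTT + alpha * SampleRTT
(7/8) * 100 = 87.5
(1/8) * 150 = 18.75
New EstRTT = 87.5 + 18.75 = 106.25 ms -> 106.25 ms (2 dp)

106.25


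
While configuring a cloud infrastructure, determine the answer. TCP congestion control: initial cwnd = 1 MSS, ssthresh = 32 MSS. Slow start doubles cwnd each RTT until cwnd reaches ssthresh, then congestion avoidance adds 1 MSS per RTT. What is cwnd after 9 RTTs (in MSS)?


RTT 0: cwnd = 1 MSS (initial)
RTT 1: cwnd = 2 MSS (slow start, doubled)
RTT 2: cwnd = 4 MSS (slow start, doubled)
RTT 3: cwnd = 8 MSS (slow start, doubled)
RTT 4: cwnd = 16 MSS (slow start, doubled)
RTT 5: cwnd = 32 MSS (slow start, doubled)
RTT 6: cwnd = 33 MSS (congestion avoidance, +1)
RTT 7: cwnd = 34 MSS (congestion avoidance, +1)
RTT 8: cwnd = 35 MSS (congestion avoidance, +1)
RTT 9: cwnd = 36 MSS (congestion avoidance, +1)

36


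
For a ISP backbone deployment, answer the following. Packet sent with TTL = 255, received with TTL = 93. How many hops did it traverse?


Given: initial TTL = 255, received TTL = 93
Hops = initial TTL - received TTL
Hops = 255 - 93 = 162

162


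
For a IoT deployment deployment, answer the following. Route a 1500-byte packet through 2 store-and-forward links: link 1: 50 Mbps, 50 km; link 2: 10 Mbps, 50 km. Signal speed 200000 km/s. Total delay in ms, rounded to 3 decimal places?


Packet = 1500 bytes = 12000 bits. Store-and-forward: sum (t_trans + t_prop) per link.
Link 1: t_trans = 12000/(50*10^6) s = 0.2400 ms; t_prop = 50/200000 s = 0.2500 ms; subtotal = 0.4900 ms
Link 2: t_trans = 12000/(10*10^6) s = 1.2000 ms; t_prop = 50/200000 s = 0.2500 ms; subtotal = 1.4500 ms
End-to-end = 0.4900 + 1.4500 = 1.9400 ms -> 1.940 ms (3 dp)

1.940


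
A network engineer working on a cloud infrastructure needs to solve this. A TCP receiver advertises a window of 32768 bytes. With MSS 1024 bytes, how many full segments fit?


Given: RWND = 32768 bytes, MSS = 1024 bytes
Full segments = floor(RWND / MSS)
Full segments = floor(32768 / 1024)
Full segments = floor(32.0) = 32

32


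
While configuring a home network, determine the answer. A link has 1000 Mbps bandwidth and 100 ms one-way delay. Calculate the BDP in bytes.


Given: bandwidth = 1000 Mbps, delay = 100 ms
BDP in bits = 1000 * 10^6 * 100 / 1000
BDP in bits = 100000000
BDP in bytes = 100000000 / 8 = 12500000

12500000


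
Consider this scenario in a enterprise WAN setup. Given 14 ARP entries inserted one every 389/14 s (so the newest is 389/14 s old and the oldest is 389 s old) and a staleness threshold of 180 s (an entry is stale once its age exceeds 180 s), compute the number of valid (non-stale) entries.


Ages are k * 389/14 s for k = 1..14 (spacing = 27.7857 s).
Entry k is valid iff k * 389/14 <= 180 iff k <= 14 * 180 / 389 = 6.4781
n_valid = floor(6.4781) = 6
(n_stale = 14 - 6 = 8)

6


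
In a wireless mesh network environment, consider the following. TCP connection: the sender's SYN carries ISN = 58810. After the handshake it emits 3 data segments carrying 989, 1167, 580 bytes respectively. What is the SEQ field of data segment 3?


The SYN occupies sequence number ISN = 58810, so the first data byte is ISN + 1 = 58811.
SEQ of data segment i = (ISN + 1) + sum of payload sizes of segments 1..i-1.
Segment 1: SEQ = 58811, payload = 989 bytes
Segment 2: SEQ = 59800, payload = 1167 bytes
Segment 3: SEQ = 60967, payload = 580 bytes
SEQ of segment 3 = 58811 + 989 + 1167 = 60967

60967


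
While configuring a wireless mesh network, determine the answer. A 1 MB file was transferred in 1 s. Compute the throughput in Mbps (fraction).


Given: file = 1 MB, time = 1 s
File in Mb = 1 * 8 = 8 Mb
Throughput = 8 / 1 Mbps
Throughput = 8 Mbps

8


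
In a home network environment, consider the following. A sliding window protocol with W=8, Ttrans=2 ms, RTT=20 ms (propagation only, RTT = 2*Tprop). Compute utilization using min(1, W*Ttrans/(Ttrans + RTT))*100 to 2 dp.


Given: W = 8, Ttrans = 2 ms, RTT = 20 ms (= 2 * Tprop, Tprop = 10 ms)
Cycle time = Ttrans + RTT = 2 + 20 = 22 ms (first packet sent until its ACK returns)
W * Ttrans = 8 * 2 = 16 ms of sending per cycle
W * Ttrans / (Ttrans + RTT) = 16 / 22 = 0.727273
U = min(1, 0.727273) = 0.727273
U% = 72.73%

72.73


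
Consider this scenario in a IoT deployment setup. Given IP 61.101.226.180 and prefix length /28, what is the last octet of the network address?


Given: IP = 61.101.226.180, prefix = /28
Subnet mask = 255.255.255.240
Last octet of IP: 180
Last octet of mask: 240
Network last octet = 180 AND 240 = 176

176


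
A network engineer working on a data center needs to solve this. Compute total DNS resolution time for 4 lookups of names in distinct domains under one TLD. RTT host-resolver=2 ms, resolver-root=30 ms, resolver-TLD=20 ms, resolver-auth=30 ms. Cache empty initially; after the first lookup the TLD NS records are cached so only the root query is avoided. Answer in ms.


Lookup 1 (cold cache): local + root + TLD + auth = 2 + 30 + 20 + 30 = 82 ms
Lookups 2..4 (TLD NS cached -> skip root; new domain -> still ask TLD and auth): local + TLD + auth = 2 + 20 + 30 = 52 ms each
Remaining 3 lookups: 3 * 52 = 156 ms
Total = 82 + 156 = 238 ms

238


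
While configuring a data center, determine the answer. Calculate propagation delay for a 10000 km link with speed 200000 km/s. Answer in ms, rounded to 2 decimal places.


Given: distance = 10000 km, speed = 200000 km/s
Delay = distance / speed = 10000 / 200000 seconds
Delay in ms = 10000 * 1000 / 200000
Delay = 50.0000 ms
Rounded to 2 dp = 50.00 ms

50.00


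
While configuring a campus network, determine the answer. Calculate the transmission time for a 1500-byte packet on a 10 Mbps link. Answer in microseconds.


Given: packet = 1500 bytes, bandwidth = 10 Mbps
Packet in bits = 1500 * 8 = 12000 bits
Bandwidth = 10 * 10^6 = 10000000 bps
Time = 12000 / 10000000 seconds
Time in us = 12000 * 10^6 / 10000000 = 1200

1200


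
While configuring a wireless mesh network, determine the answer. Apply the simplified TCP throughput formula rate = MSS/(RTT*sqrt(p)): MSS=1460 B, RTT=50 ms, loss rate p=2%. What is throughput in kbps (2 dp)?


Given: MSS = 1460 bytes, RTT = 50 ms, loss = 2%
RTT in seconds = 50 / 1000 = 0.05
Loss rate = 2% = 0.02
sqrt(loss) = sqrt(0.02) = 0.141421356237
Throughput (bytes/s) = 1460 / (0.05 * 0.141421356237) = 206475.1801
Throughput (kbps) = 206475.1801 * 8 / 1000 = 1651.801441 -> 1651.80 kbps (2 dp)

1651.80


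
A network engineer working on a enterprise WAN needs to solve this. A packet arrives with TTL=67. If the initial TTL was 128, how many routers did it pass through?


Given: initial TTL = 128, received TTL = 67
Hops = initial TTL - received TTL
Hops = 128 - 67 = 61

61


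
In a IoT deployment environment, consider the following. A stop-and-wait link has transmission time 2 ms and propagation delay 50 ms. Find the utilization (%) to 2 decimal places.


Given: Ttrans = 2 ms, Tprop = 50 ms
RTT = 2 * Tprop = 2 * 50 = 100 ms
U = Ttrans / (Ttrans + RTT)
U = 2 / (2 + 100)
U = 2 / 102 = 0.019608
U% = 1.96%

1.96


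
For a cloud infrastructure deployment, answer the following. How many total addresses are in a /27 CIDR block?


Given: CIDR prefix /27
Host bits = 32 - 27 = 5
Total addresses = 2^5 = 32

32


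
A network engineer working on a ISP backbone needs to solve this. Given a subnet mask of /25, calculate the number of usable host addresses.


Given: subnet mask /25
Host bits = 32 - 25 = 7
Total addresses = 2^7 = 128
Usable hosts = 128 - 2 (network + broadcast) = 126

126


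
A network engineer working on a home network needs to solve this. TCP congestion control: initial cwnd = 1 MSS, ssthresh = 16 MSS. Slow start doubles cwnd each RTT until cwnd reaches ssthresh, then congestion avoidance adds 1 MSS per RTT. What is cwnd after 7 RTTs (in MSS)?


RTT 0: cwnd = 1 MSS (initial)
RTT 1: cwnd = 2 MSS (slow start, doubled)
RTT 2: cwnd = 4 MSS (slow start, doubled)
RTT 3: cwnd = 8 MSS (slow start, doubled)
RTT 4: cwnd = 16 MSS (slow start, doubled)
RTT 5: cwnd = 17 MSS (congestion avoidance, +1)
RTT 6: cwnd = 18 MSS (congestion avoidance, +1)
RTT 7: cwnd = 19 MSS (congestion avoidance, +1)

19


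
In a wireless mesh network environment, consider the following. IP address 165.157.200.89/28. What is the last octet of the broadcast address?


Given: IP = 165.157.200.89, prefix = /28
Host bits = 32 - 28 = 4
Network last octet = 89 AND mask = 80
Host part size = 2^4 - 1 = 15
Broadcast last octet = 80 OR 15 = 95

95


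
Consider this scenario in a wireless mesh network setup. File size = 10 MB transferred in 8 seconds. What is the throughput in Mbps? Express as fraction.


Given: file = 10 MB, time = 8 s
File in Mb = 10 * 8 = 80 Mb
Throughput = 80 / 8 Mbps
Throughput = 10 Mbps

10


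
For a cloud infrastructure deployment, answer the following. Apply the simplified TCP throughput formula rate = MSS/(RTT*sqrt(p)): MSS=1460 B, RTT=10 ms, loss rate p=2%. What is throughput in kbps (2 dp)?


Given: MSS = 1460 bytes, RTT = 10 ms, loss = 2%
RTT in seconds = 10 / 1000 = 0.01
Loss rate = 2% = 0.02
sqrt(loss) = sqrt(0.02) = 0.141421356237
Throughput (bytes/s) = 1460 / (0.01 * 0.141421356237) = 1032375.9005
Throughput (kbps) = 1032375.9005 * 8 / 1000 = 8259.007204 -> 8259.01 kbps (2 dp)

8259.01


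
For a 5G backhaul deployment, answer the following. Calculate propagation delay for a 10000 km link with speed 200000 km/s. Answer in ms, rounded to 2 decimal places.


Given: distance = 10000 km, speed = 200000 km/s
Delay = distance / speed = 10000 / 200000 seconds
Delay in ms = 10000 * 1000 / 200000
Delay = 50.0000 ms
Rounded to 2 dp = 50.00 ms

50.00


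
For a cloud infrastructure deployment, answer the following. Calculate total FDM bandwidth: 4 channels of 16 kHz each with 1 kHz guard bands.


Given: 4 channels, 16 kHz each, guard = 1 kHz
Channel bandwidth = 4 * 16 = 64 kHz
Guard bands = 3 gaps * 1 kHz = 3 kHz
Total = 64 + 3 = 67 kHz

67


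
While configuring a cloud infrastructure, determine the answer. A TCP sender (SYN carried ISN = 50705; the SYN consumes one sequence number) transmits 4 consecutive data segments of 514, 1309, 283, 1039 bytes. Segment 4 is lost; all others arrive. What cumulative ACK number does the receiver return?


SYN uses sequence number 50705; first data byte = ISN + 1 = 50706.
Segment 1: SEQ = 50706, len = 514 B, covers [50706, 51219]
Segment 2: SEQ = 51220, len = 1309 B, covers [51220, 52528]
Segment 3: SEQ = 52529, len = 283 B, covers [52529, 52811]
Segment 4: SEQ = 52812, len = 1039 B, covers [52812, 53850] [LOST]
In-order data received: bytes [50706, 52811] (segments 1..3).
Segment 4 missing -> gap begins at byte 52812.
Cumulative ACK = next expected in-order byte = 50706 + 514 + 1309 + 283 = 52812

52812


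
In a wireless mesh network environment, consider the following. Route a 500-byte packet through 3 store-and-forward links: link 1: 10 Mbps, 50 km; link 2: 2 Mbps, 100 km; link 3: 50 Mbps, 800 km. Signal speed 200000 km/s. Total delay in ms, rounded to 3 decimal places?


Packet = 500 bytes = 4000 bits. Store-and-forward: sum (t_trans + t_prop) per link.
Link 1: t_trans = 4000/(10*10^6) s = 0.4000 ms; t_prop = 50/200000 s = 0.2500 ms; subtotal = 0.6500 ms
Link 2: t_trans = 4000/(2*10^6) s = 2.0000 ms; t_prop = 100/200000 s = 0.5000 ms; subtotal = 2.5000 ms
Link 3: t_trans = 4000/(50*10^6) s = 0.0800 ms; t_prop = 800/200000 s = 4.0000 ms; subtotal = 4.0800 ms
End-to-end = 0.6500 + 2.5000 + 4.0800 = 7.2300 ms -> 7.230 ms (3 dp)

7.230


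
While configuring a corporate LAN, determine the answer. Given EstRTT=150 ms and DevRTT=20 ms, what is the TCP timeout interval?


Given: EstRTT = 150 ms, DevRTT = 20 ms
Timeout = EstRTT + 4 * DevRTT
4 * DevRTT = 4 * 20 = 80
Timeout = 150 + 80 = 230 ms

230


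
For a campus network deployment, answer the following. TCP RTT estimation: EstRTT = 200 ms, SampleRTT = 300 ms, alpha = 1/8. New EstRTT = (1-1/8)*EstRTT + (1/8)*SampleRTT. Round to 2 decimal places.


Given: EstRTT = 200 ms, SampleRTT = 300 ms, alpha = 1/8
New EstRTT = (1 - alpha) * EstRTT + alpha * SampleRTT
(7/8) * 200 = 175
(1/8) * 300 = 37.5
New EstRTT = 175 + 37.5 = 212.5 ms -> 212.50 ms (2 dp)

212.50


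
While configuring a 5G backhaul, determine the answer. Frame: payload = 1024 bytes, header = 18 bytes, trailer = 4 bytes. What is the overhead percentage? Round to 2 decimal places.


Given: payload = 1024 B, header = 18 B, trailer = 4 B
Overhead bytes = header + trailer = 18 + 4 = 22
Total frame = payload + overhead = 1024 + 22 = 1046
Overhead % = 22 / 1046 * 100 = 2.1033% -> 2.10% (2 dp)

2.10


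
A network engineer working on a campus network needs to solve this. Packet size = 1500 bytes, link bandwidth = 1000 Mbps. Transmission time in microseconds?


Given: packet = 1500 bytes, bandwidth = 1000 Mbps
Packet in bits = 1500 * 8 = 12000 bits
Bandwidth = 1000 * 10^6 = 1000000000 bps
Time = 12000 / 1000000000 seconds
Time in us = 12000 * 10^6 / 1000000000 = 12

12


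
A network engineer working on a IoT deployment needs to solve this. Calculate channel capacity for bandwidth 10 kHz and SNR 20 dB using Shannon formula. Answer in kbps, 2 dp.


Given: B = 10 kHz, SNR = 20 dB
SNR linear = 10^(20/10) = 100
1 + SNR = 101
log2(101) = 6.6582114828
C = 10 * 1000 * 6.6582114828 = 66582.1148 bps
C = 66.582115 kbps -> 66.58 kbps (2 dp)

66.58


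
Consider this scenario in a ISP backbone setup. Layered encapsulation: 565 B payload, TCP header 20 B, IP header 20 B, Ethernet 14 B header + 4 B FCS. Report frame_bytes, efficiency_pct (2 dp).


TCP segment = 565 + 20 = 585 B
IP packet = 585 + 20 = 605 B
Ethernet frame = 605 + 14 + 4 = 623 B
Efficiency = app / frame = 565 / 623 = 0.906902 = 90.6902% -> 90.69% (2 dp)

623, 90.69


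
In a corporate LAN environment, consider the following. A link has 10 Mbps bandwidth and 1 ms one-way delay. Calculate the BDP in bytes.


Given: bandwidth = 10 Mbps, delay = 1 ms
BDP in bits = 10 * 10^6 * 1 / 1000
BDP in bits = 10000
BDP in bytes = 10000 / 8 = 1250

1250


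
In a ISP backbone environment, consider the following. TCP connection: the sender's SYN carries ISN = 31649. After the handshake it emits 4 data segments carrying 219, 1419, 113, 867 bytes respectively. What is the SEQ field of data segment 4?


The SYN occupies sequence number ISN = 31649, so the first data byte is ISN + 1 = 31650.
SEQ of data segment i = (ISN + 1) + sum of payload sizes of segments 1..i-1.
Segment 1: SEQ = 31650, payload = 219 bytes
Segment 2: SEQ = 31869, payload = 1419 bytes
Segment 3: SEQ = 33288, payload = 113 bytes
Segment 4: SEQ = 33401, payload = 867 bytes
SEQ of segment 4 = 31650 + 219 + 1419 + 113 = 33401

33401


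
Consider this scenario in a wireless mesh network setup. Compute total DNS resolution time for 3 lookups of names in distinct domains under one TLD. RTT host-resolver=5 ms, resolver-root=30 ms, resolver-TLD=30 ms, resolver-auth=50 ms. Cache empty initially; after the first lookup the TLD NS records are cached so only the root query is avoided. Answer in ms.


Lookup 1 (cold cache): local + root + TLD + auth = 5 + 30 + 30 + 50 = 115 ms
Lookups 2..3 (TLD NS cached -> skip root; new domain -> still ask TLD and auth): local + TLD + auth = 5 + 30 + 50 = 85 ms each
Remaining 2 lookups: 2 * 85 = 170 ms
Total = 115 + 170 = 285 ms

285


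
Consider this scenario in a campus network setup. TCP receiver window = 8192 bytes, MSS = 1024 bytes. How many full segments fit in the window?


Given: RWND = 8192 bytes, MSS = 1024 bytes
Full segments = floor(RWND / MSS)
Full segments = floor(8192 / 1024)
Full segments = floor(8.0) = 8

8


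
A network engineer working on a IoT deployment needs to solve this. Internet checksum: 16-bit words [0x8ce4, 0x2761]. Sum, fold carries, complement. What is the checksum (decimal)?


Given words: [0x8ce4, 0x2761]
Step 1: Sum all words
Raw sum = 36068 + 10081 = 46149
One's complement = ~46149 & 0xFFFF = 19386

19386


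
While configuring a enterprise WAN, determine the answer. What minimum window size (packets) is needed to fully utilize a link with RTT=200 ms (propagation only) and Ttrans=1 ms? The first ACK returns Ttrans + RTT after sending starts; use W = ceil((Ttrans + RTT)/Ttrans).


Given: Ttrans = 1 ms, RTT = 200 ms (= 2 * Tprop, Tprop = 100 ms)
Time until first ACK returns = Ttrans + RTT = 1 + 200 = 201 ms
Need W * Ttrans >= Ttrans + RTT  ->  W >= (Ttrans + RTT) / Ttrans
(Ttrans + RTT) / Ttrans = 201 / 1 = 201
W_min = ceil(201) = 201

201


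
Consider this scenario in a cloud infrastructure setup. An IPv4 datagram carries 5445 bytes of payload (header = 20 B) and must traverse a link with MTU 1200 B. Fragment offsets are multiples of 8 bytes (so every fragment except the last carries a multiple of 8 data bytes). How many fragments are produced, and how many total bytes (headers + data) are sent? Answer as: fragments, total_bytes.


Max data per non-final fragment = floor((MTU - header)/8)*8 = floor((1200 - 20)/8)*8 = floor(1180/8)*8 = 1176 B
Final fragment needs no 8-byte alignment: it can carry up to MTU - header = 1180 B
Non-final fragments needed = ceil((payload - 1180) / 1176) = ceil(4265/1176) = ceil(3.6267) = 4
Number of fragments = 4 + 1 = 5
Fragment sizes (data): 4 * 1176 B + 741 B (last, 741 <= 1180 OK)
Total bytes sent = payload + n_frags * header = 5445 + 5*20 = 5445 + 100 = 5545 B

5, 5545


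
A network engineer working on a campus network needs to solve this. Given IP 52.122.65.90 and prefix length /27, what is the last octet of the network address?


Given: IP = 52.122.65.90, prefix = /27
Subnet mask = 255.255.255.224
Last octet of IP: 90
Last octet of mask: 224
Network last octet = 90 AND 224 = 64

64


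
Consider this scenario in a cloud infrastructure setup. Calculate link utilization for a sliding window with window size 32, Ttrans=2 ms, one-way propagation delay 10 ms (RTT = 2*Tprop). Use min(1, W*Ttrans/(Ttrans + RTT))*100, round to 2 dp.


Given: W = 32, Ttrans = 2 ms, RTT = 20 ms (= 2 * Tprop, Tprop = 10 ms)
Cycle time = Ttrans + RTT = 2 + 20 = 22 ms (first packet sent until its ACK returns)
W * Ttrans = 32 * 2 = 64 ms of sending per cycle
W * Ttrans / (Ttrans + RTT) = 64 / 22 = 2.909091
U = min(1, 2.909091) = 1.000000
U% = 100.00%

100.00


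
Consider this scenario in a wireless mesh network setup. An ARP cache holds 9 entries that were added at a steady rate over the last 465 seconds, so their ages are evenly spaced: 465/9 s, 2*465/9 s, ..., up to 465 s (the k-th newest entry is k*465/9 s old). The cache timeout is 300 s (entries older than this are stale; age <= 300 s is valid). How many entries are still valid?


Ages are k * 465/9 s for k = 1..9 (spacing = 51.6667 s).
Entry k is valid iff k * 465/9 <= 300 iff k <= 9 * 300 / 465 = 5.8065
n_valid = floor(5.8065) = 5
(n_stale = 9 - 5 = 4)

5


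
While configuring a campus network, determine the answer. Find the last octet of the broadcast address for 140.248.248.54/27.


Given: IP = 140.248.248.54, prefix = /27
Host bits = 32 - 27 = 5
Network last octet = 54 AND mask = 32
Host part size = 2^5 - 1 = 31
Broadcast last octet = 32 OR 31 = 63

63


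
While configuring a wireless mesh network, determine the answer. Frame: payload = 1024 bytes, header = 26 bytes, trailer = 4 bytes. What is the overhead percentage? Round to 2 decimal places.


Given: payload = 1024 B, header = 26 B, trailer = 4 B
Overhead bytes = header + trailer = 26 + 4 = 30
Total frame = payload + overhead = 1024 + 30 = 1054
Overhead % = 30 / 1054 * 100 = 2.8463% -> 2.85% (2 dp)

2.85


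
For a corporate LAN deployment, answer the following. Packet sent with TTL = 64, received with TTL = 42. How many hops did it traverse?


Given: initial TTL = 64, received TTL = 42
Hops = initial TTL - received TTL
Hops = 64 - 42 = 22

22


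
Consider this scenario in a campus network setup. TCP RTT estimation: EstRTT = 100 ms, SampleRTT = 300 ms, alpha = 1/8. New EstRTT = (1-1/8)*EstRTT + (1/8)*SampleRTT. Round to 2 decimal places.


Given: EstRTT = 100 ms, SampleRTT = 300 ms, alpha = 1/8
New EstRTT = (1 - alpha) * EstRTT + alpha * SampleRTT
(7/8) * 100 = 87.5
(1/8) * 300 = 37.5
New EstRTT = 87.5 + 37.5 = 125 ms -> 125.00 ms (2 dp)

125.00


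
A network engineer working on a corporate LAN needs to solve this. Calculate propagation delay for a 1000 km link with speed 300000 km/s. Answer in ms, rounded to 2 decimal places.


Given: distance = 1000 km, speed = 300000 km/s
Delay = distance / speed = 1000 / 300000 seconds
Delay in ms = 1000 * 1000 / 300000
Delay = 3.3333 ms
Rounded to 2 dp = 3.33 ms

3.33


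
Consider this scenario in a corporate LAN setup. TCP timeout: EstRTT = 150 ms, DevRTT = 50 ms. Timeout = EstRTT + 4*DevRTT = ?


Given: EstRTT = 150 ms, DevRTT = 50 ms
Timeout = EstRTT + 4 * DevRTT
4 * DevRTT = 4 * 50 = 200
Timeout = 150 + 200 = 350 ms

350


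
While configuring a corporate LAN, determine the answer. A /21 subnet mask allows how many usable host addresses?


Given: subnet mask /21
Host bits = 32 - 21 = 11
Total addresses = 2^11 = 2048
Usable hosts = 2048 - 2 (network + broadcast) = 2046

2046


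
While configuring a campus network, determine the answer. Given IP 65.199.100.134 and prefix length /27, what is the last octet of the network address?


Given: IP = 65.199.100.134, prefix = /27
Subnet mask = 255.255.255.224
Last octet of IP: 134
Last octet of mask: 224
Network last octet = 134 AND 224 = 128

128


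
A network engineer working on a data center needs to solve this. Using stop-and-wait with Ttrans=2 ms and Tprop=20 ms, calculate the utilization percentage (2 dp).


Given: Ttrans = 2 ms, Tprop = 20 ms
RTT = 2 * Tprop = 2 * 20 = 40 ms
U = Ttrans / (Ttrans + RTT)
U = 2 / (2 + 40)
U = 2 / 42 = 0.047619
U% = 4.76%

4.76


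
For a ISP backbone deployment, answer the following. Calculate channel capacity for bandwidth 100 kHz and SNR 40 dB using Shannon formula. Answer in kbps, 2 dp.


Given: B = 100 kHz, SNR = 40 dB
SNR linear = 10^(40/10) = 10000
1 + SNR = 10001
log2(10001) = 13.2878566418
C = 100 * 1000 * 13.2878566418 = 1328785.6642 bps
C = 1328.785664 kbps -> 1328.79 kbps (2 dp)

1328.79


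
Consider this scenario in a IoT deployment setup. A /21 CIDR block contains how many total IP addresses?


Given: CIDR prefix /21
Host bits = 32 - 21 = 11
Total addresses = 2^11 = 2048

2048


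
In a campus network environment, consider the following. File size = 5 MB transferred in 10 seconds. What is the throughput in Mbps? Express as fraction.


Given: file = 5 MB, time = 10 s
File in Mb = 5 * 8 = 40 Mb
Throughput = 40 / 10 Mbps
Throughput = 4 Mbps

4


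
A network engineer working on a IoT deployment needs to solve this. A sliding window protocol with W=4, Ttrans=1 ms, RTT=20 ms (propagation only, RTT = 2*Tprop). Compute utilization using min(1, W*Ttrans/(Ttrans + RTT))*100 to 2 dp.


Given: W = 4, Ttrans = 1 ms, RTT = 20 ms (= 2 * Tprop, Tprop = 10 ms)
Cycle time = Ttrans + RTT = 1 + 20 = 21 ms (first packet sent until its ACK returns)
W * Ttrans = 4 * 1 = 4 ms of sending per cycle
W * Ttrans / (Ttrans + RTT) = 4 / 21 = 0.190476
U = min(1, 0.190476) = 0.190476
U% = 19.05%

19.05


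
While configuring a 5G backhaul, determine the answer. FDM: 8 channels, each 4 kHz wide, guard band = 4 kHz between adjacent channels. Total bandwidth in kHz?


Given: 8 channels, 4 kHz each, guard = 4 kHz
Channel bandwidth = 8 * 4 = 32 kHz
Guard bands = 7 gaps * 4 kHz = 28 kHz
Total = 32 + 28 = 60 kHz

60


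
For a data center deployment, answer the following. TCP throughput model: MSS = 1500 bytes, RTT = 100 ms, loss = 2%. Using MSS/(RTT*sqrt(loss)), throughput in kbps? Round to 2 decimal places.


Given: MSS = 1500 bytes, RTT = 100 ms, loss = 2%
RTT in seconds = 100 / 1000 = 0.1
Loss rate = 2% = 0.02
sqrt(loss) = sqrt(0.02) = 0.141421356237
Throughput (bytes/s) = 1500 / (0.1 * 0.141421356237) = 106066.0172
Throughput (kbps) = 106066.0172 * 8 / 1000 = 848.528137 -> 848.53 kbps (2 dp)

848.53


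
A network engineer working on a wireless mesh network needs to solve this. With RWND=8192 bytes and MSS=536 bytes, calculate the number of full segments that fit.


Given: RWND = 8192 bytes, MSS = 536 bytes
Full segments = floor(RWND / MSS)
Full segments = floor(8192 / 536)
Full segments = floor(15.2836) = 15

15


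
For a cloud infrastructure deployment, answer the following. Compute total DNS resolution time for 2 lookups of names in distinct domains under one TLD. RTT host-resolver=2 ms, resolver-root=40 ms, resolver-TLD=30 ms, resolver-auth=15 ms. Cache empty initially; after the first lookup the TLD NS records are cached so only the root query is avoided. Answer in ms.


Lookup 1 (cold cache): local + root + TLD + auth = 2 + 40 + 30 + 15 = 87 ms
Lookups 2..2 (TLD NS cached -> skip root; new domain -> still ask TLD and auth): local + TLD + auth = 2 + 30 + 15 = 47 ms each
Remaining 1 lookups: 1 * 47 = 47 ms
Total = 87 + 47 = 134 ms

134


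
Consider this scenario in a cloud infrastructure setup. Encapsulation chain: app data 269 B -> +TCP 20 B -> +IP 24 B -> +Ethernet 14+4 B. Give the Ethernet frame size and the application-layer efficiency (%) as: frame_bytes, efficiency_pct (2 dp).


TCP segment = 269 + 20 = 289 B
IP packet = 289 + 24 = 313 B
Ethernet frame = 313 + 14 + 4 = 331 B
Efficiency = app / frame = 269 / 331 = 0.812689 = 81.2689% -> 81.27% (2 dp)

331, 81.27


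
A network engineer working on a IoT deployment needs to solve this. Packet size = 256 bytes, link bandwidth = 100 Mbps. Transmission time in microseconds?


Given: packet = 256 bytes, bandwidth = 100 Mbps
Packet in bits = 256 * 8 = 2048 bits
Bandwidth = 100 * 10^6 = 100000000 bps
Time = 2048 / 100000000 seconds
Time in us = 2048 * 10^6 / 100000000 = 20.48

20.48


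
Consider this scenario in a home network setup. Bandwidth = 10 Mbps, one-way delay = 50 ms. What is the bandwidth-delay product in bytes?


Given: bandwidth = 10 Mbps, delay = 50 ms
BDP in bits = 10 * 10^6 * 50 / 1000
BDP in bits = 500000
BDP in bytes = 500000 / 8 = 62500

62500


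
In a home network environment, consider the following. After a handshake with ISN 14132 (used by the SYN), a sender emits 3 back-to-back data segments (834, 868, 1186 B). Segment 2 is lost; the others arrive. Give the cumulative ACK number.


SYN uses sequence number 14132; first data byte = ISN + 1 = 14133.
Segment 1: SEQ = 14133, len = 834 B, covers [14133, 14966]
Segment 2: SEQ = 14967, len = 868 B, covers [14967, 15834] [LOST]
Segment 3: SEQ = 15835, len = 1186 B, covers [15835, 17020]
In-order data received: bytes [14133, 14966] (segments 1..1).
Segment 2 missing -> gap begins at byte 14967; later segments buffered out of order.
Cumulative ACK = next expected in-order byte = 14133 + 834 = 14967

14967


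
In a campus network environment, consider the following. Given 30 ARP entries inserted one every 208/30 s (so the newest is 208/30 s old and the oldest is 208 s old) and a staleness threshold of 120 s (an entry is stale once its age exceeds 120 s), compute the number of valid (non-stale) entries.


Ages are k * 208/30 s for k = 1..30 (spacing = 6.9333 s).
Entry k is valid iff k * 208/30 <= 120 iff k <= 30 * 120 / 208 = 17.3077
n_valid = floor(17.3077) = 17
(n_stale = 30 - 17 = 13)

17


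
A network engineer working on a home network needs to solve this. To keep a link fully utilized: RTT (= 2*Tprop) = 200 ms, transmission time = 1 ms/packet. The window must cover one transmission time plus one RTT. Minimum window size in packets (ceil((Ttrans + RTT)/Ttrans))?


Given: Ttrans = 1 ms, RTT = 200 ms (= 2 * Tprop, Tprop = 100 ms)
Time until first ACK returns = Ttrans + RTT = 1 + 200 = 201 ms
Need W * Ttrans >= Ttrans + RTT  ->  W >= (Ttrans + RTT) / Ttrans
(Ttrans + RTT) / Ttrans = 201 / 1 = 201
W_min = ceil(201) = 201

201


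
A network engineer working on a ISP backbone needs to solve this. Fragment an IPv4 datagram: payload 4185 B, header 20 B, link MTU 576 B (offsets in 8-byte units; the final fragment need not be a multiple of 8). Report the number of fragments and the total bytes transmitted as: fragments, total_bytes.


Max data per non-final fragment = floor((MTU - header)/8)*8 = floor((576 - 20)/8)*8 = floor(556/8)*8 = 552 B
Final fragment needs no 8-byte alignment: it can carry up to MTU - header = 556 B
Non-final fragments needed = ceil((payload - 556) / 552) = ceil(3629/552) = ceil(6.5743) = 7
Number of fragments = 7 + 1 = 8
Fragment sizes (data): 7 * 552 B + 321 B (last, 321 <= 556 OK)
Total bytes sent = payload + n_frags * header = 4185 + 8*20 = 4185 + 160 = 4345 B

8, 4345


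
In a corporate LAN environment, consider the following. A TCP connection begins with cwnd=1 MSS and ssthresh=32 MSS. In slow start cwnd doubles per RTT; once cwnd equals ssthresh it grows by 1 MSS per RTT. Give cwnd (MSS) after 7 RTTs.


RTT 0: cwnd = 1 MSS (initial)
RTT 1: cwnd = 2 MSS (slow start, doubled)
RTT 2: cwnd = 4 MSS (slow start, doubled)
RTT 3: cwnd = 8 MSS (slow start, doubled)
RTT 4: cwnd = 16 MSS (slow start, doubled)
RTT 5: cwnd = 32 MSS (slow start, doubled)
RTT 6: cwnd = 33 MSS (congestion avoidance, +1)
RTT 7: cwnd = 34 MSS (congestion avoidance, +1)

34


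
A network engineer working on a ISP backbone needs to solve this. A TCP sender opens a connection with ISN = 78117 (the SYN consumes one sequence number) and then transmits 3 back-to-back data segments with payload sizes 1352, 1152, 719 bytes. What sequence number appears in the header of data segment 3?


The SYN occupies sequence number ISN = 78117, so the first data byte is ISN + 1 = 78118.
SEQ of data segment i = (ISN + 1) + sum of payload sizes of segments 1..i-1.
Segment 1: SEQ = 78118, payload = 1352 bytes
Segment 2: SEQ = 79470, payload = 1152 bytes
Segment 3: SEQ = 80622, payload = 719 bytes
SEQ of segment 3 = 78118 + 1352 + 1152 = 80622

80622


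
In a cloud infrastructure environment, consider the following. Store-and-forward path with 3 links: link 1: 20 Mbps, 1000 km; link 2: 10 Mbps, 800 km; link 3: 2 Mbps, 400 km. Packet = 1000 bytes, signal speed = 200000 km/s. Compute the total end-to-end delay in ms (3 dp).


Packet = 1000 bytes = 8000 bits. Store-and-forward: sum (t_trans + t_prop) per link.
Link 1: t_trans = 8000/(20*10^6) s = 0.4000 ms; t_prop = 1000/200000 s = 5.0000 ms; subtotal = 5.4000 ms
Link 2: t_trans = 8000/(10*10^6) s = 0.8000 ms; t_prop = 800/200000 s = 4.0000 ms; subtotal = 4.8000 ms
Link 3: t_trans = 8000/(2*10^6) s = 4.0000 ms; t_prop = 400/200000 s = 2.0000 ms; subtotal = 6.0000 ms
End-to-end = 5.4000 + 4.8000 + 6.0000 = 16.2000 ms -> 16.200 ms (3 dp)

16.200


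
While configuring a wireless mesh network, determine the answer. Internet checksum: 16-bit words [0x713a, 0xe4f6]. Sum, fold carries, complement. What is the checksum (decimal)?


Given words: [0x713a, 0xe4f6]
Step 1: Sum all words
Raw sum = 28986 + 58614 = 87600
Step 2: Fold carry: (22064 + 1) = 22065
One's complement = ~22065 & 0xFFFF = 43470

43470
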